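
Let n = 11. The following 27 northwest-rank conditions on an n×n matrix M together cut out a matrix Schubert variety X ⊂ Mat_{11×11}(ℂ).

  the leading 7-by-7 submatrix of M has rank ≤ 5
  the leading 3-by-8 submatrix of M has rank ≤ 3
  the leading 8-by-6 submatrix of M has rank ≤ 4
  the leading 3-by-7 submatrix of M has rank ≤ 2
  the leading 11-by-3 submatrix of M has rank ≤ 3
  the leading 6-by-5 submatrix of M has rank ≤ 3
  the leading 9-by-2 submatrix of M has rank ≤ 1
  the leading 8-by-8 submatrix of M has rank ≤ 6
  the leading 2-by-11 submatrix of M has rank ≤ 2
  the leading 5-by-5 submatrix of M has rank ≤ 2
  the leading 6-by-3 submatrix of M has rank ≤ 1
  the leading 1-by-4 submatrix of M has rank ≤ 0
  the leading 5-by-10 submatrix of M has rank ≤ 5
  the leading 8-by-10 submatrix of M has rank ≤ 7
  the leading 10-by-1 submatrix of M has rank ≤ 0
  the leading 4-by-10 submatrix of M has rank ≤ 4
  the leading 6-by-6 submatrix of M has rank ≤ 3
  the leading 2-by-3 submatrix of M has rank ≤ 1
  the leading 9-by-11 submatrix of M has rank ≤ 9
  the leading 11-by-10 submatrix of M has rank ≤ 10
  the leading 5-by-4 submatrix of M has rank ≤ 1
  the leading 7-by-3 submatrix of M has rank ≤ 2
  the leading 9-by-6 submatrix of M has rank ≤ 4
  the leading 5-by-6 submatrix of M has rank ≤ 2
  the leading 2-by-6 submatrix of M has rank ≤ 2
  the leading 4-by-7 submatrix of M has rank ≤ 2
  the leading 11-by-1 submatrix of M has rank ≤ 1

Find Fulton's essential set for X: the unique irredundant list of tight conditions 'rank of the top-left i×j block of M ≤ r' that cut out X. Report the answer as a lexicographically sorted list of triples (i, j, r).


Propagating the 27 rank bounds to every northwest block:

  R[1]: 0 | 0 | 0 | 0 | 1 | 1 | 1 | 1 | 1 | 1 | 1
  R[2]: 0 | 1 | 1 | 1 | 2 | 2 | 2 | 2 | 2 | 2 | 2
  R[3]: 0 | 1 | 1 | 1 | 2 | 2 | 2 | 3 | 3 | 3 | 3
  R[4]: 0 | 1 | 1 | 1 | 2 | 2 | 2 | 3 | 4 | 4 | 4
  R[5]: 0 | 1 | 1 | 1 | 2 | 2 | 3 | 4 | 5 | 5 | 5
  R[6]: 0 | 1 | 1 | 2 | 3 | 3 | 4 | 5 | 6 | 6 | 6
  R[7]: 0 | 1 | 2 | 3 | 4 | 4 | 5 | 6 | 7 | 7 | 7
  R[8]: 0 | 1 | 2 | 3 | 4 | 4 | 5 | 6 | 7 | 7 | 8
  R[9]: 0 | 1 | 2 | 3 | 4 | 4 | 5 | 6 | 7 | 8 | 9
  R[10]: 0 | 1 | 2 | 3 | 4 | 5 | 6 | 7 | 8 | 9 | 10
  R[11]: 1 | 2 | 3 | 4 | 5 | 6 | 7 | 8 | 9 | 10 | 11

the unique w with this rank table is (5, 2, 8, 9, 7, 4, 3, 11, 10, 6, 1).

ℓ(w)=28; the 8 essential cells (i,j,r):

[(1, 4, 0), (4, 7, 2), (5, 4, 1), (5, 6, 2), (6, 3, 1), (8, 10, 7), (9, 6, 4), (10, 1, 0)]


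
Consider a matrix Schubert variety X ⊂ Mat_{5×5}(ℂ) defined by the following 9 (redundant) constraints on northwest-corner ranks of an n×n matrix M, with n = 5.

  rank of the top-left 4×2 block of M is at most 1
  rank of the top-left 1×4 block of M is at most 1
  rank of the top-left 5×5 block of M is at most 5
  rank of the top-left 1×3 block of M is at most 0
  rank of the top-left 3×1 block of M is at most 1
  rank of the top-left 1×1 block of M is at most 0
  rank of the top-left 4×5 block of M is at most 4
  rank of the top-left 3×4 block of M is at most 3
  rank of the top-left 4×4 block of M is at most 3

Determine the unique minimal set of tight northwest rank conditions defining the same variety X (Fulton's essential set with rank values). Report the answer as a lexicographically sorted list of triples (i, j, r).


Recovering R(i,j) via the rank-extension bound from the 9 conditions:

  R[1]: 0 | 0 | 0 | 1 | 1
  R[2]: 1 | 1 | 1 | 2 | 2
  R[3]: 1 | 1 | 2 | 3 | 3
  R[4]: 1 | 1 | 2 | 3 | 4
  R[5]: 1 | 2 | 3 | 4 | 5

second differences of R give the permutation w = (4, 1, 3, 5, 2).

Fulton essential set (2 of the 5 Rothe cells):

[(1, 3, 0), (4, 2, 1)]


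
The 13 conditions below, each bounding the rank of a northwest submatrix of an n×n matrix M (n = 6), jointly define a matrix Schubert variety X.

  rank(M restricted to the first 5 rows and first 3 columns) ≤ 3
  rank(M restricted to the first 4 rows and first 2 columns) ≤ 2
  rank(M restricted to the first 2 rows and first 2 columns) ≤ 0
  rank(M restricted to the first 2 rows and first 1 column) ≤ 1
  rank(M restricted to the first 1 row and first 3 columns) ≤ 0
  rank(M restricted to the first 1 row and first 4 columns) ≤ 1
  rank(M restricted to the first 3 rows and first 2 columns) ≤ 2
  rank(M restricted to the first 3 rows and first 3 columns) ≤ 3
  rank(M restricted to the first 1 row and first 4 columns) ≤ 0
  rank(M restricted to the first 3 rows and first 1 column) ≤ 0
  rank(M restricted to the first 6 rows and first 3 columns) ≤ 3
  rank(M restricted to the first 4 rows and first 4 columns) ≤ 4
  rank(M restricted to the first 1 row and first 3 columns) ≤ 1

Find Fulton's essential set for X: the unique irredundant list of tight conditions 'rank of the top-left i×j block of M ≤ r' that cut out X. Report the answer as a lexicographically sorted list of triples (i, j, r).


Reconstructing r_w from the 13 given conditions:

  R[1]: 0, 0, 0, 0, 1, 1
  R[2]: 0, 0, 1, 1, 2, 2
  R[3]: 0, 1, 2, 2, 3, 3
  R[4]: 1, 2, 3, 3, 4, 4
  R[5]: 1, 2, 3, 4, 5, 5
  R[6]: 1, 2, 3, 4, 5, 6

so w = (5, 3, 2, 1, 4, 6).

Fulton essential set (3 of the 7 Rothe cells):

[(1, 4, 0), (2, 2, 0), (3, 1, 0)]


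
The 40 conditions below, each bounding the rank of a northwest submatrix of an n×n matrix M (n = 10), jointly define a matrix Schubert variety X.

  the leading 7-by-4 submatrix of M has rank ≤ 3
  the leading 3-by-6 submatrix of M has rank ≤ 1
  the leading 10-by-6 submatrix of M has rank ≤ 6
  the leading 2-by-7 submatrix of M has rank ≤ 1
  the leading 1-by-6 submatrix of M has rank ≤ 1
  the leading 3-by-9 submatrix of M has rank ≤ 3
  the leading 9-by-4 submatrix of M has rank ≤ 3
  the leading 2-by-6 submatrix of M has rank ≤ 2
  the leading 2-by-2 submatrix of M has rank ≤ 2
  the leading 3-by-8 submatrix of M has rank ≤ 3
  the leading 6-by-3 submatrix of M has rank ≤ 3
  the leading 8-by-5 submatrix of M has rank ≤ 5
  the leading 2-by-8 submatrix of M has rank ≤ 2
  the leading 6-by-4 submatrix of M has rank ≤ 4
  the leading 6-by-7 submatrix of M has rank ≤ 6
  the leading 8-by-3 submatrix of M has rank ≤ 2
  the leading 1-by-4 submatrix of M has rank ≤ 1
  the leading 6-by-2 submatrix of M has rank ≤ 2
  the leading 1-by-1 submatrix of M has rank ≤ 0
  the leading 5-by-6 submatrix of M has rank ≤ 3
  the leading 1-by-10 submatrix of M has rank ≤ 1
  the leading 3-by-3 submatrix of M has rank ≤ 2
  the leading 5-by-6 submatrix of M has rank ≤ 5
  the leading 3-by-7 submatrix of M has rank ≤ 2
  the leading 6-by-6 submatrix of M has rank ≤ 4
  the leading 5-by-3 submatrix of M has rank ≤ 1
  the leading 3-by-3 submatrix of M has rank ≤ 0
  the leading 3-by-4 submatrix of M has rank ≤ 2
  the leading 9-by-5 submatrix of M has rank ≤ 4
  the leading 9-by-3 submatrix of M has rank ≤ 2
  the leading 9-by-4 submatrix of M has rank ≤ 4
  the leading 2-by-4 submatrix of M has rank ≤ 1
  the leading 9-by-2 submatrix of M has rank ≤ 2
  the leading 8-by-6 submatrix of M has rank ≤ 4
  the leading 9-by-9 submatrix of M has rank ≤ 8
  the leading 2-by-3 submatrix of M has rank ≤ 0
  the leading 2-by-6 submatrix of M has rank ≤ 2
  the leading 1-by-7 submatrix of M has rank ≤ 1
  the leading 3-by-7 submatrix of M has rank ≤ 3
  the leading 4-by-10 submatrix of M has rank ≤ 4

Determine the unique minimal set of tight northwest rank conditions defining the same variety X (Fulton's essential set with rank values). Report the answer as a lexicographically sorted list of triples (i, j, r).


Reconstructing r_w from the 40 given conditions:

  row 1: 0 0 0 1 1 1 1 1 1 1
  row 2: 0 0 0 1 1 1 1 2 2 2
  row 3: 0 0 0 1 1 1 2 3 3 3
  row 4: 1 1 1 2 2 2 3 4 4 4
  row 5: 1 1 1 2 3 3 4 5 5 5
  row 6: 1 2 2 3 4 4 5 6 6 6
  row 7: 1 2 2 3 4 4 5 6 7 7
  row 8: 1 2 2 3 4 4 5 6 7 8
  row 9: 1 2 2 3 4 5 6 7 8 9
  row 10: 1 2 3 4 5 6 7 8 9 10

reading off 1-entries of Δ²R: w = (4, 8, 7, 1, 5, 2, 9, 10, 6, 3).

D(w) has 21 cells with 6 SE-corners; essential set:

[(2, 7, 1), (3, 3, 0), (3, 6, 1), (5, 3, 1), (8, 6, 4), (9, 3, 2)]


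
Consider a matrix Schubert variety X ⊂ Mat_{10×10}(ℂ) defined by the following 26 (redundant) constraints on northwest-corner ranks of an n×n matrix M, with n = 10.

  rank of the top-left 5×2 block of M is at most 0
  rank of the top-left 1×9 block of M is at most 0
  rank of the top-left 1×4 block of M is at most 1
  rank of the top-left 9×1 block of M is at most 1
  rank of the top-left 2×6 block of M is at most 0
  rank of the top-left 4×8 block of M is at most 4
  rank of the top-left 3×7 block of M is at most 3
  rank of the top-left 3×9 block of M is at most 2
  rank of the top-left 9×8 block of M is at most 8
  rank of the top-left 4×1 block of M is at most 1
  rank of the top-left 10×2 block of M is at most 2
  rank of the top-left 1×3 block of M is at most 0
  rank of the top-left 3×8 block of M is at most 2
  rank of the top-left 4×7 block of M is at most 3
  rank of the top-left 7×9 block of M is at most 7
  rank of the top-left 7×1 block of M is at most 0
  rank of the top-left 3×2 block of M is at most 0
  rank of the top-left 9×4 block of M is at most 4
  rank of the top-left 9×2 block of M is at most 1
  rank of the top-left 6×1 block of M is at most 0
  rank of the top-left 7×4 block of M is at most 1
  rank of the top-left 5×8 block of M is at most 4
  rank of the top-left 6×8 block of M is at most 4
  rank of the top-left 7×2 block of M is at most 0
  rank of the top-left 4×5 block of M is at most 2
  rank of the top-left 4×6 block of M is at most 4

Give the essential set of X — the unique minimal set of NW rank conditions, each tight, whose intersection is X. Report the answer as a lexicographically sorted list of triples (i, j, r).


Propagating the 26 rank bounds to every northwest block:

  row 1: 0 0 0 0 0 0 0 0 0 1
  row 2: 0 0 0 0 0 0 1 1 1 2
  row 3: 0 0 1 1 1 1 2 2 2 3
  row 4: 0 0 1 1 2 2 3 3 3 4
  row 5: 0 0 1 1 2 3 4 4 4 5
  row 6: 0 0 1 1 2 3 4 4 5 6
  row 7: 0 0 1 1 2 3 4 5 6 7
  row 8: 1 1 2 2 3 4 5 6 7 8
  row 9: 1 1 2 3 4 5 6 7 8 9
  row 10: 1 2 3 4 5 6 7 8 9 10

second differences of R give the permutation w = (10, 7, 3, 5, 6, 9, 8, 1, 4, 2).

Rothe diagram D(w) (31 cells), 6 SE-corners (essential conditions):

[(1, 9, 0), (2, 6, 0), (6, 8, 4), (7, 2, 0), (7, 4, 1), (9, 2, 1)]


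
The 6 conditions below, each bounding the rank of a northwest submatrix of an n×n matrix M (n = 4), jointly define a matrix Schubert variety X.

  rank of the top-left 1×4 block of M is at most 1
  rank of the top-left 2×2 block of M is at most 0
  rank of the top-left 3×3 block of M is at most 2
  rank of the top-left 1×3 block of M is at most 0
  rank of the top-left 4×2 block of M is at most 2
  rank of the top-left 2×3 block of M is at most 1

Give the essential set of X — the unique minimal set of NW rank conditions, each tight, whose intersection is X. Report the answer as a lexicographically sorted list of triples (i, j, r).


Propagating the 6 rank bounds to every northwest block:

  0 | 0 | 0 | 1
  0 | 0 | 1 | 2
  1 | 1 | 2 | 3
  1 | 2 | 3 | 4

so w = (4, 3, 1, 2).

2 SE-corners of the 5-cell Rothe diagram give Ess(w):

[(1, 3, 0), (2, 2, 0)]


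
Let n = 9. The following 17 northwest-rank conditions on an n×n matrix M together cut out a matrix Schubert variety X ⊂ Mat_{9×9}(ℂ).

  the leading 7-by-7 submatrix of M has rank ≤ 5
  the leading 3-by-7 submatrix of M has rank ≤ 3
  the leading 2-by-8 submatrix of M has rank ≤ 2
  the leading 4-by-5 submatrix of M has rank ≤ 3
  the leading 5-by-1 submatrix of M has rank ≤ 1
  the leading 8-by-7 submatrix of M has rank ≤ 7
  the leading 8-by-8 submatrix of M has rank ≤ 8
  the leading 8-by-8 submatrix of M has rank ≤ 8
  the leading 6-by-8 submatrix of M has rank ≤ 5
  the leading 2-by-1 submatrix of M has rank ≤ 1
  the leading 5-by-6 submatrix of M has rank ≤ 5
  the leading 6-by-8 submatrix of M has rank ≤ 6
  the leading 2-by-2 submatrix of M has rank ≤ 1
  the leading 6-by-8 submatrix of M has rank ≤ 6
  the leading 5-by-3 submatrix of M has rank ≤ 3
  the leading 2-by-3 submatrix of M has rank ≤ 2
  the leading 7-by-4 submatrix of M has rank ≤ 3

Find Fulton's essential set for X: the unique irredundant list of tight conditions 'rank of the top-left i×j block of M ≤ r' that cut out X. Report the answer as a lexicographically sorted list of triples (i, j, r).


The tightest implied rank at each (i,j), from the 17 conditions:

  R[1]: 1 1 1 1 1 1 1 1 1
  R[2]: 1 1 2 2 2 2 2 2 2
  R[3]: 1 2 3 3 3 3 3 3 3
  R[4]: 1 2 3 3 3 4 4 4 4
  R[5]: 1 2 3 3 4 5 5 5 5
  R[6]: 1 2 3 3 4 5 5 5 6
  R[7]: 1 2 3 3 4 5 5 6 7
  R[8]: 1 2 3 4 5 6 6 7 8
  R[9]: 1 2 3 4 5 6 7 8 9

reading off 1-entries of Δ²R: w = (1, 3, 2, 6, 5, 9, 8, 4, 7).

D(w) has 9 cells with 5 SE-corners; essential set:

[(2, 2, 1), (4, 5, 3), (6, 8, 5), (7, 4, 3), (7, 7, 5)]


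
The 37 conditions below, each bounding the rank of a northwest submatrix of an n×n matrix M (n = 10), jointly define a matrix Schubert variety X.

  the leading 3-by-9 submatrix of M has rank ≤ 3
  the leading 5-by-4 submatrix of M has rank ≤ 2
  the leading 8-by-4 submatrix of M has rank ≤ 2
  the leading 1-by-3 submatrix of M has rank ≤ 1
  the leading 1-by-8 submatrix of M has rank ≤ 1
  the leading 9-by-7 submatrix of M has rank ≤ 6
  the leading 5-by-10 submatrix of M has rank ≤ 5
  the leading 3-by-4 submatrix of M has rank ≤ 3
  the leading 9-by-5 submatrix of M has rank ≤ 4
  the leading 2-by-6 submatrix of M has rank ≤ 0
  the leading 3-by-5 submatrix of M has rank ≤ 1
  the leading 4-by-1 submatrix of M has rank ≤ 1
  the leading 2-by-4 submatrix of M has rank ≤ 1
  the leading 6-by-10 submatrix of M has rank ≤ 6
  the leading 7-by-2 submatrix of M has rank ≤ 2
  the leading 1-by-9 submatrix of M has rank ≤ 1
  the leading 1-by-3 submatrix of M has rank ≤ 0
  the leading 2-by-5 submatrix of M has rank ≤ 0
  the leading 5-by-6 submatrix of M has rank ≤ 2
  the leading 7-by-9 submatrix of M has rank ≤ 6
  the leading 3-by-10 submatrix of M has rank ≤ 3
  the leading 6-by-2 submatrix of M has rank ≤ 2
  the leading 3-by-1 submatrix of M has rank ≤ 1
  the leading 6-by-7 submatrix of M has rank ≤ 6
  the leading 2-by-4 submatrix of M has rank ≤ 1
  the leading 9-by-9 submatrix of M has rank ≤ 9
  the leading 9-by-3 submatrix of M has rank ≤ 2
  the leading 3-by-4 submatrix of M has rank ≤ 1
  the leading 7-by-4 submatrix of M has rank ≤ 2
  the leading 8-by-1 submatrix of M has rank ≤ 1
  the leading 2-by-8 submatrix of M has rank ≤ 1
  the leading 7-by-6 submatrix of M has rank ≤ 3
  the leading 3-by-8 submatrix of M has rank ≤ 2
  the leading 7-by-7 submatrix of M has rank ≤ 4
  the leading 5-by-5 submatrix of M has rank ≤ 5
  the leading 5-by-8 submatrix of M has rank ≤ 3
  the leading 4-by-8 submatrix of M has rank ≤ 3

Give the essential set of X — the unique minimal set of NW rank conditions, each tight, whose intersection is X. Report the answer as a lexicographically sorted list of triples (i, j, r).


The tightest implied rank at each (i,j), from the 37 conditions:

  R[1]: 0 0 0 0 0 0 1 1 1 1
  R[2]: 0 0 0 0 0 0 1 1 2 2
  R[3]: 1 1 1 1 1 1 2 2 3 3
  R[4]: 1 2 2 2 2 2 3 3 4 4
  R[5]: 1 2 2 2 2 2 3 3 4 5
  R[6]: 1 2 2 2 3 3 4 4 5 6
  R[7]: 1 2 2 2 3 3 4 5 6 7
  R[8]: 1 2 2 2 3 4 5 6 7 8
  R[9]: 1 2 2 3 4 5 6 7 8 9
  R[10]: 1 2 3 4 5 6 7 8 9 10

so w = (7, 9, 1, 2, 10, 5, 8, 6, 4, 3).

7 SE-corners of the 26-cell Rothe diagram give Ess(w):

[(2, 6, 0), (2, 8, 1), (5, 6, 2), (5, 8, 3), (7, 6, 3), (8, 4, 2), (9, 3, 2)]


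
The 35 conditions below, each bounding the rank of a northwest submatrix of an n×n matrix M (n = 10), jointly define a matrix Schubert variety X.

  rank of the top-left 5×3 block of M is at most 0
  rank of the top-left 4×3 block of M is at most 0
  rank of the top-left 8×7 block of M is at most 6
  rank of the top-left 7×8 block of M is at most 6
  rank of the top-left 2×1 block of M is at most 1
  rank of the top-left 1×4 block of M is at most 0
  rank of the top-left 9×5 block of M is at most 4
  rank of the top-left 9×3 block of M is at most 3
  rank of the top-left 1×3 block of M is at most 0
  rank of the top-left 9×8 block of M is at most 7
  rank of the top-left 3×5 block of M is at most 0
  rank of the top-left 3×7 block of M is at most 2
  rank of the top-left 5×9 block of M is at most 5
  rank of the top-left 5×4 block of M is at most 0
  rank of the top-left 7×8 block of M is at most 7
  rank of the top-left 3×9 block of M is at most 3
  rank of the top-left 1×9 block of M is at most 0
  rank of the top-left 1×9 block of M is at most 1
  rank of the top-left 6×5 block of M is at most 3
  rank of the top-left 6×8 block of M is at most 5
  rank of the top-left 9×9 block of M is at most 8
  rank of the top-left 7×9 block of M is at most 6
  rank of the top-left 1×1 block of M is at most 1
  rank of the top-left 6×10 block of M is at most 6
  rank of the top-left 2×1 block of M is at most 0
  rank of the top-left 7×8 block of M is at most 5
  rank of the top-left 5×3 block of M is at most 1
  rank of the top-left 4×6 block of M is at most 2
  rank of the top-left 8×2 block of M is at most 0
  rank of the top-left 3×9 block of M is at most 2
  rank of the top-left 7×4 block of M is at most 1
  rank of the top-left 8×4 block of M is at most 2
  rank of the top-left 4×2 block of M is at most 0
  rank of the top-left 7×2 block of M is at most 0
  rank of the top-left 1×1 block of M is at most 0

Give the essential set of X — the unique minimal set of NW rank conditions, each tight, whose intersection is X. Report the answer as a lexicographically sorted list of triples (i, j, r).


Reconstructing r_w from the 35 given conditions:

  0 | 0 | 0 | 0 | 0 | 0 | 0 | 0 | 0 | 1
  0 | 0 | 0 | 0 | 0 | 1 | 1 | 1 | 1 | 2
  0 | 0 | 0 | 0 | 0 | 1 | 2 | 2 | 2 | 3
  0 | 0 | 0 | 0 | 1 | 2 | 3 | 3 | 3 | 4
  0 | 0 | 0 | 0 | 1 | 2 | 3 | 4 | 4 | 5
  0 | 0 | 1 | 1 | 2 | 3 | 4 | 5 | 5 | 6
  0 | 0 | 1 | 1 | 2 | 3 | 4 | 5 | 6 | 7
  0 | 0 | 1 | 2 | 3 | 4 | 5 | 6 | 7 | 8
  1 | 1 | 2 | 3 | 4 | 5 | 6 | 7 | 8 | 9
  1 | 2 | 3 | 4 | 5 | 6 | 7 | 8 | 9 | 10

reading off 1-entries of Δ²R: w = (10, 6, 7, 5, 8, 3, 9, 4, 1, 2).

ℓ(w)=34; the 5 essential cells (i,j,r):

[(1, 9, 0), (3, 5, 0), (5, 4, 0), (7, 4, 1), (8, 2, 0)]


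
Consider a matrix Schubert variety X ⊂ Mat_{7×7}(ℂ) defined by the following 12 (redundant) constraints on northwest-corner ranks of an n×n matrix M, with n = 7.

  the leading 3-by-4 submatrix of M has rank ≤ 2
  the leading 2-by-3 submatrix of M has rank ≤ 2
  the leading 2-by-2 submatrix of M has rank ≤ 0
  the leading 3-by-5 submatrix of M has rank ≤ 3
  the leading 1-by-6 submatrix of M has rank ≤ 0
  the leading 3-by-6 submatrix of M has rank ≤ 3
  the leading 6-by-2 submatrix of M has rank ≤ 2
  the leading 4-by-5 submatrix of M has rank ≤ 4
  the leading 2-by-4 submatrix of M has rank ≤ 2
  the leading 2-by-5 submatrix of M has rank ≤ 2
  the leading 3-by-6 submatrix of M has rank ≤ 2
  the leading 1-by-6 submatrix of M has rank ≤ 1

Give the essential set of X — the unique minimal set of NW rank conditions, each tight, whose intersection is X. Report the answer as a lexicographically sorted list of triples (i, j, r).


The tightest implied rank at each (i,j), from the 12 conditions:

  0 0 0 0 0 0 1
  0 0 1 1 1 1 2
  1 1 2 2 2 2 3
  1 2 3 3 3 3 4
  1 2 3 4 4 4 5
  1 2 3 4 5 5 6
  1 2 3 4 5 6 7

reading off 1-entries of Δ²R: w = (7, 3, 1, 2, 4, 5, 6).

|D(w)|=8, |Ess(w)|=2:

[(1, 6, 0), (2, 2, 0)]


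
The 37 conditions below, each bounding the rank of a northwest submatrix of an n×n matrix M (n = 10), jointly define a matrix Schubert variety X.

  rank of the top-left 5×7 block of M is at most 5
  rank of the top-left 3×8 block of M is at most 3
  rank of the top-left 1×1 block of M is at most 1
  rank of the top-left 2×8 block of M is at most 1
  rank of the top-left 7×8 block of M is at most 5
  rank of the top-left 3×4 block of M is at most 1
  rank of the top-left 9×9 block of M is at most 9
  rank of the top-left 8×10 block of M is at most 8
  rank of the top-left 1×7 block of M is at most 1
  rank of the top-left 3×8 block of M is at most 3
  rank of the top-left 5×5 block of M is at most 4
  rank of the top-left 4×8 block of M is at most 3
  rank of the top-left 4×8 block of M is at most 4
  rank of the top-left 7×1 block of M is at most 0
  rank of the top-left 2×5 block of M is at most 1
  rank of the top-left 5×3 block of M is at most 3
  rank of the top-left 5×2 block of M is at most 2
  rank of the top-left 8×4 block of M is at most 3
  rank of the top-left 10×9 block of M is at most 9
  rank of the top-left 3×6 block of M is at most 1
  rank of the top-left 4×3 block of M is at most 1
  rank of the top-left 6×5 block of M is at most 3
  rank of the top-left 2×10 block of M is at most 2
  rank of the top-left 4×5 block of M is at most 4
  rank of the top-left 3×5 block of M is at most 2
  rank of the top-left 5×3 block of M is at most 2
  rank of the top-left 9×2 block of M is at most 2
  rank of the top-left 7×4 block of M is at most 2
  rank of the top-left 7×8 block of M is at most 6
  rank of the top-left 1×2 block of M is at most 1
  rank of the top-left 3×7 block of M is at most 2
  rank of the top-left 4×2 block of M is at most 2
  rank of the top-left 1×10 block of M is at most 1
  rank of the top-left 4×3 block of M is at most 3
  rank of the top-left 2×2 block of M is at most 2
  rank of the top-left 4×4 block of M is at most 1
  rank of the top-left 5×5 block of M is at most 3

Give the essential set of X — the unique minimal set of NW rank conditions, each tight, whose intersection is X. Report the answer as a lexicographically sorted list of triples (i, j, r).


Computing R[i][j] = min implied NW-rank bound (n=10, 37 conditions):

  i=1: 0  1  1  1  1  1  1  1  1  1
  i=2: 0  1  1  1  1  1  1  1  2  2
  i=3: 0  1  1  1  1  1  2  2  3  3
  i=4: 0  1  1  1  2  2  3  3  4  4
  i=5: 0  1  2  2  3  3  4  4  5  5
  i=6: 0  1  2  2  3  4  5  5  6  6
  i=7: 0  1  2  2  3  4  5  5  6  7
  i=8: 1  2  3  3  4  5  6  6  7  8
  i=9: 1  2  3  4  5  6  7  7  8  9
  i=10: 1  2  3  4  5  6  7  8  9  10

the unique w with this rank table is (2, 9, 7, 5, 3, 6, 10, 1, 4, 8).

Rothe diagram D(w) (22 cells), 6 SE-corners (essential conditions):

[(2, 8, 1), (3, 6, 1), (4, 4, 1), (7, 1, 0), (7, 4, 2), (7, 8, 5)]


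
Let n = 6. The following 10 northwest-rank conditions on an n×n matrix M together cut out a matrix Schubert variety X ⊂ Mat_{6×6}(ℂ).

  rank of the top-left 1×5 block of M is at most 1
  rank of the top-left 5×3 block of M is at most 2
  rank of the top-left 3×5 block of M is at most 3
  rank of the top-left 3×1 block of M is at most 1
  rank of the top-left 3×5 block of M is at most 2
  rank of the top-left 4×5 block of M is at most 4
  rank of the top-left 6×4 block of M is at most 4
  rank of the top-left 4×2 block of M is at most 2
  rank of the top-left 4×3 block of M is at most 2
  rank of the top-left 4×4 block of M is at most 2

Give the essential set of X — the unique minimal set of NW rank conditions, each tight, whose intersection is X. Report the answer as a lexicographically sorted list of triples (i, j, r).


Computing R[i][j] = min implied NW-rank bound (n=6, 10 conditions):

  i=1: 1 1 1 1 1 1
  i=2: 1 2 2 2 2 2
  i=3: 1 2 2 2 2 3
  i=4: 1 2 2 2 3 4
  i=5: 1 2 2 3 4 5
  i=6: 1 2 3 4 5 6

the unique w with this rank table is (1, 2, 6, 5, 4, 3).

D(w) has 6 cells with 3 SE-corners; essential set:

[(3, 5, 2), (4, 4, 2), (5, 3, 2)]


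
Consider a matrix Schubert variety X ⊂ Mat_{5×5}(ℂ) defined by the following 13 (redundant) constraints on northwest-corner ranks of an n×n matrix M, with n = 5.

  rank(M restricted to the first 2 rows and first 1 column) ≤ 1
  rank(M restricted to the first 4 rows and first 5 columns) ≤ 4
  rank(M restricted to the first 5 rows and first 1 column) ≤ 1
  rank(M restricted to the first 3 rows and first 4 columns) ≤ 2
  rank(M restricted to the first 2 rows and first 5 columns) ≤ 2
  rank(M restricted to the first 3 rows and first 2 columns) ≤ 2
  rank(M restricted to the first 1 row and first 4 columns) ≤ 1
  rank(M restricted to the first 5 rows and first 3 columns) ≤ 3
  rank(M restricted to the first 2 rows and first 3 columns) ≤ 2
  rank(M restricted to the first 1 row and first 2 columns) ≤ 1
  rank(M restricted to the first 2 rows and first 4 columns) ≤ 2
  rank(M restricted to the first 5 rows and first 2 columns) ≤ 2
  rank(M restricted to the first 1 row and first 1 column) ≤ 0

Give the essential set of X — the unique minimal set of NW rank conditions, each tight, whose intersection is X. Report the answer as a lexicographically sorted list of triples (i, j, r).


Reconstructing r_w from the 13 given conditions:

  R[1]: 0, 1, 1, 1, 1
  R[2]: 1, 2, 2, 2, 2
  R[3]: 1, 2, 2, 2, 3
  R[4]: 1, 2, 3, 3, 4
  R[5]: 1, 2, 3, 4, 5

the unique w with this rank table is (2, 1, 5, 3, 4).

Fulton essential set (2 of the 3 Rothe cells):

[(1, 1, 0), (3, 4, 2)]


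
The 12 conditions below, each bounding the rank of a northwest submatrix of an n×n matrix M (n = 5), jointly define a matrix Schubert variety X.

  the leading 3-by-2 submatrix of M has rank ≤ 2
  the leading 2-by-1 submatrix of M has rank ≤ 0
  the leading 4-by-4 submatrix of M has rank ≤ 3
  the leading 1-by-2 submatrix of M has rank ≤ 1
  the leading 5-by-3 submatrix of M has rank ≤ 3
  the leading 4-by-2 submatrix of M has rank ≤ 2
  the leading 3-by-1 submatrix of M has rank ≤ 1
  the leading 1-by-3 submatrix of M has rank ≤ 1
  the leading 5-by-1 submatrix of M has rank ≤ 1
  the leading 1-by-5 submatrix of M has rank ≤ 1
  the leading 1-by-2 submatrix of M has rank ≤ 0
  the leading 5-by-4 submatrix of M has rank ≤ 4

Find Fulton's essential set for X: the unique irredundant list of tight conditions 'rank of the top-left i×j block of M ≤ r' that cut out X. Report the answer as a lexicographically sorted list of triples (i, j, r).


Reconstructing r_w from the 12 given conditions:

  0 0 1 1 1
  0 1 2 2 2
  1 2 3 3 3
  1 2 3 3 4
  1 2 3 4 5

reading off 1-entries of Δ²R: w = (3, 2, 1, 5, 4).

Rothe diagram D(w) (4 cells), 3 SE-corners (essential conditions):

[(1, 2, 0), (2, 1, 0), (4, 4, 3)]


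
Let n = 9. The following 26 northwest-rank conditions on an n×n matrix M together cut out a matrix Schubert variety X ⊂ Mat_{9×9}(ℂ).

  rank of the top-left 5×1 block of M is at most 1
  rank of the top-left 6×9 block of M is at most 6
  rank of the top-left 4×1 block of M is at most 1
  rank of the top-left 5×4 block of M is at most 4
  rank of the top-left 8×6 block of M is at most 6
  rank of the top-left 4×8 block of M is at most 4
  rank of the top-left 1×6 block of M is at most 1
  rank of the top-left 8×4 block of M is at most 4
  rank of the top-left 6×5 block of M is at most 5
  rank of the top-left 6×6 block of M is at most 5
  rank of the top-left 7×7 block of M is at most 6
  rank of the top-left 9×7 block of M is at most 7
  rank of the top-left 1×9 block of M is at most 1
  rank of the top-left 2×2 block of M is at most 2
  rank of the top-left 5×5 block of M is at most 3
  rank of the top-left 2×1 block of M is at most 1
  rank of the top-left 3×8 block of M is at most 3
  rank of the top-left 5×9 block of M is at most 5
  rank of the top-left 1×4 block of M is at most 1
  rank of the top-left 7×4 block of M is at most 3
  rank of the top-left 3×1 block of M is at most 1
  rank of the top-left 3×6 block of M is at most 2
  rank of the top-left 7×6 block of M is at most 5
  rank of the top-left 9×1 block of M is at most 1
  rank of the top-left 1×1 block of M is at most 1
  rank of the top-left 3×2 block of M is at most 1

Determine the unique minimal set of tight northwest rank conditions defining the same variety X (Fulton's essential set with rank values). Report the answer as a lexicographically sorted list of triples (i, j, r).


Computing R[i][j] = min implied NW-rank bound (n=9, 26 conditions):

  1  1  1  1  1  1  1  1  1
  1  1  2  2  2  2  2  2  2
  1  1  2  2  2  2  3  3  3
  1  2  3  3  3  3  4  4  4
  1  2  3  3  3  4  5  5  5
  1  2  3  3  4  5  6  6  6
  1  2  3  3  4  5  6  7  7
  1  2  3  4  5  6  7  8  8
  1  2  3  4  5  6  7  8  9

reading off 1-entries of Δ²R: w = (1, 3, 7, 2, 6, 5, 8, 4, 9).

D(w) has 9 cells with 4 SE-corners; essential set:

[(3, 2, 1), (3, 6, 2), (5, 5, 3), (7, 4, 3)]


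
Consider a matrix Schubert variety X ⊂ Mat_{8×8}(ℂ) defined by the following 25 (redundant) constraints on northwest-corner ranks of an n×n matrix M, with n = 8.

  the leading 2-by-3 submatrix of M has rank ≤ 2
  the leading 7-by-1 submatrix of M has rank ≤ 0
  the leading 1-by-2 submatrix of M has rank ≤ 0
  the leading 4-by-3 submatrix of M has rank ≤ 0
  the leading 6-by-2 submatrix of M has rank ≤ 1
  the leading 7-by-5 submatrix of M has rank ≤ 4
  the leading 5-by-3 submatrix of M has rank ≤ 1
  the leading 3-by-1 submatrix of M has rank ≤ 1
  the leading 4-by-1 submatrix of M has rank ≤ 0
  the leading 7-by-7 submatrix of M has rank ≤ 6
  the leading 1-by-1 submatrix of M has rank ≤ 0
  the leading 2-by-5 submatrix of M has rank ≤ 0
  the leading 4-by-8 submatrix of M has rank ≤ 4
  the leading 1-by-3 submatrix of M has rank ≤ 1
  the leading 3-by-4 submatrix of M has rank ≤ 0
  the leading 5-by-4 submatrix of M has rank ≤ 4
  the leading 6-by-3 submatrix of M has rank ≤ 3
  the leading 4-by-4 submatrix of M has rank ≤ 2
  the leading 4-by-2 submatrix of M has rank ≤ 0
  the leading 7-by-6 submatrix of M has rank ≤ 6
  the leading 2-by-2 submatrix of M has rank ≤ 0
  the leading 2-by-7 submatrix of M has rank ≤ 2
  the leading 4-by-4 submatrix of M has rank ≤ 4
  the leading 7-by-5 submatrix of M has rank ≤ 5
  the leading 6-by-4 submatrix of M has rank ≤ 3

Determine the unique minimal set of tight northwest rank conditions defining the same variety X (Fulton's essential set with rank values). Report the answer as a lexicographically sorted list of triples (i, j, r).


Rank table r_w(8×8) implied by the 25 constraints:

  0  0  0  0  0  1  1  1
  0  0  0  0  0  1  2  2
  0  0  0  0  1  2  3  3
  0  0  0  1  2  3  4  4
  0  1  1  2  3  4  5  5
  0  1  2  3  4  5  6  6
  0  1  2  3  4  5  6  7
  1  2  3  4  5  6  7  8

reading off 1-entries of Δ²R: w = (6, 7, 5, 4, 2, 3, 8, 1).

4 SE-corners of the 20-cell Rothe diagram give Ess(w):

[(2, 5, 0), (3, 4, 0), (4, 3, 0), (7, 1, 0)]


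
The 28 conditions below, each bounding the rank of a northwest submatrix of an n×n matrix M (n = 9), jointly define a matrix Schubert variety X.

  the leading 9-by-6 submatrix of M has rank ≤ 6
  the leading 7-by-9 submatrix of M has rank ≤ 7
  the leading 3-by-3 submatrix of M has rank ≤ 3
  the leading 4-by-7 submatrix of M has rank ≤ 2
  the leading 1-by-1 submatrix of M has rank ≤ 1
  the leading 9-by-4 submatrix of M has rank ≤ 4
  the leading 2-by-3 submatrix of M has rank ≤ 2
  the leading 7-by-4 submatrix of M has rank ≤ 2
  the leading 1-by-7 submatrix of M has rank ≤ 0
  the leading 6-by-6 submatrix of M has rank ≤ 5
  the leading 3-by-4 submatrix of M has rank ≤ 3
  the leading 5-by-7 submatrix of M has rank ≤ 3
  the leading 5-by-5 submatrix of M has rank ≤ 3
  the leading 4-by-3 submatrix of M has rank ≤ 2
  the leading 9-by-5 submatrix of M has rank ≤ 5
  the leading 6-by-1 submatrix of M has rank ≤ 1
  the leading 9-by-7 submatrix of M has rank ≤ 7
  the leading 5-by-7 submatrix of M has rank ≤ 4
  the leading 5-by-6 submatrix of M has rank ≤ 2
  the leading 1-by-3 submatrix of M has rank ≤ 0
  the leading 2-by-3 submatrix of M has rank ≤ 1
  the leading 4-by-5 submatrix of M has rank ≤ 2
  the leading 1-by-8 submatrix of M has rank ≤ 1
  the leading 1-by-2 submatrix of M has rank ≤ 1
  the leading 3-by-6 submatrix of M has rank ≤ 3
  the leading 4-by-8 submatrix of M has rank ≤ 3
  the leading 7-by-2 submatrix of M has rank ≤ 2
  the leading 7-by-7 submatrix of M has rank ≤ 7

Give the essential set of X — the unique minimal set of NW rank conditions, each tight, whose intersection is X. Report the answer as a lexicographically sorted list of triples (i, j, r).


Rank table r_w(9×9) implied by the 28 constraints:

  R[1]: 0 | 0 | 0 | 0 | 0 | 0 | 0 | 1 | 1
  R[2]: 1 | 1 | 1 | 1 | 1 | 1 | 1 | 2 | 2
  R[3]: 1 | 2 | 2 | 2 | 2 | 2 | 2 | 3 | 3
  R[4]: 1 | 2 | 2 | 2 | 2 | 2 | 2 | 3 | 4
  R[5]: 1 | 2 | 2 | 2 | 2 | 2 | 3 | 4 | 5
  R[6]: 1 | 2 | 2 | 2 | 3 | 3 | 4 | 5 | 6
  R[7]: 1 | 2 | 2 | 2 | 3 | 4 | 5 | 6 | 7
  R[8]: 1 | 2 | 3 | 3 | 4 | 5 | 6 | 7 | 8
  R[9]: 1 | 2 | 3 | 4 | 5 | 6 | 7 | 8 | 9

the unique w with this rank table is (8, 1, 2, 9, 7, 5, 6, 3, 4).

Fulton essential set (4 of the 20 Rothe cells):

[(1, 7, 0), (4, 7, 2), (5, 6, 2), (7, 4, 2)]


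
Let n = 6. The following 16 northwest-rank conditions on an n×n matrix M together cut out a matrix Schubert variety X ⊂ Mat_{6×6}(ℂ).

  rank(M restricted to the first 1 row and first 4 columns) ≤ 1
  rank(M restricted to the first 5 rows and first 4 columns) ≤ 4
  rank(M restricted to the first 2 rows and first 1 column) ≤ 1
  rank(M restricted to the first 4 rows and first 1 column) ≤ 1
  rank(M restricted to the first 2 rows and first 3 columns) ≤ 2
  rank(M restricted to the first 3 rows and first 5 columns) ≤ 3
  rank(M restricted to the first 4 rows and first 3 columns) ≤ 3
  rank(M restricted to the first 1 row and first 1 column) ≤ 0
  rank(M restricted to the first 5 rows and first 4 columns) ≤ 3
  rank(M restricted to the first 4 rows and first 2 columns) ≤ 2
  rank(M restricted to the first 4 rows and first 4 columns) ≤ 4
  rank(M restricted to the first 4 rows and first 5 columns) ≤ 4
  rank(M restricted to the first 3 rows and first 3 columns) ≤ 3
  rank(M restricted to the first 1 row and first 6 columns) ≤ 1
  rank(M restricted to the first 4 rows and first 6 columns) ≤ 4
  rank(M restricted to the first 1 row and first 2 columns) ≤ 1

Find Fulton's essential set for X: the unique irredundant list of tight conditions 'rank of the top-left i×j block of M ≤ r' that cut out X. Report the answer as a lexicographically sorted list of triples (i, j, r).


Recovering R(i,j) via the rank-extension bound from the 16 conditions:

  R[1]: 0  1  1  1  1  1
  R[2]: 1  2  2  2  2  2
  R[3]: 1  2  3  3  3  3
  R[4]: 1  2  3  3  4  4
  R[5]: 1  2  3  3  4  5
  R[6]: 1  2  3  4  5  6

giving w = (2, 1, 3, 5, 6, 4) via Δ²R.

D(w) has 3 cells with 2 SE-corners; essential set:

[(1, 1, 0), (5, 4, 3)]


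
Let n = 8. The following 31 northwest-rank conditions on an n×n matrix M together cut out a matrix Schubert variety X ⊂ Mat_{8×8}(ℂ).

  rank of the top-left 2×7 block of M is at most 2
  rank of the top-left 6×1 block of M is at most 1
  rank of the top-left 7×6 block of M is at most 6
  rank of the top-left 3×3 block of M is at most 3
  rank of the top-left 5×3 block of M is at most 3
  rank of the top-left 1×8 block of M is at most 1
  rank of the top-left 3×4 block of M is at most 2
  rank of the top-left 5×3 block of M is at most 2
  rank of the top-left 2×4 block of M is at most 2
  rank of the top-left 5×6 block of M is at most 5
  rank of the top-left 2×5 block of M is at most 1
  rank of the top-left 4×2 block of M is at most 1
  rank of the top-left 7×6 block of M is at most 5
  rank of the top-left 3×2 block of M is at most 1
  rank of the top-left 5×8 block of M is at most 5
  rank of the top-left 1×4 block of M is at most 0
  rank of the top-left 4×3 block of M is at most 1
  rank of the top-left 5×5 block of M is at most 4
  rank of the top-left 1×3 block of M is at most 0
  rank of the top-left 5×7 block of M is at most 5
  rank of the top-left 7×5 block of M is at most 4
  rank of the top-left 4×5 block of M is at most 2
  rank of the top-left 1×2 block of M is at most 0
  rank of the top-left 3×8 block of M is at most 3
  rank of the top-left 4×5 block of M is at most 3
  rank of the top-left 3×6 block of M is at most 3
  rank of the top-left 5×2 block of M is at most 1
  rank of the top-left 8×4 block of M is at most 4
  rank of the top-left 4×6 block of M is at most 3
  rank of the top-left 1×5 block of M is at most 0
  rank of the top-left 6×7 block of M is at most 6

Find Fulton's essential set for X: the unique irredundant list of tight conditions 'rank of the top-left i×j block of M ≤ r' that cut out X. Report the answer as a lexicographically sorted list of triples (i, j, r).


Computing R[i][j] = min implied NW-rank bound (n=8, 31 conditions):

  0, 0, 0, 0, 0, 1, 1, 1
  1, 1, 1, 1, 1, 2, 2, 2
  1, 1, 1, 2, 2, 3, 3, 3
  1, 1, 1, 2, 2, 3, 4, 4
  1, 1, 2, 3, 3, 4, 5, 5
  1, 2, 3, 4, 4, 5, 6, 6
  1, 2, 3, 4, 4, 5, 6, 7
  1, 2, 3, 4, 5, 6, 7, 8

giving w = (6, 1, 4, 7, 3, 2, 8, 5) via Δ²R.

Rothe diagram D(w) (12 cells), 5 SE-corners (essential conditions):

[(1, 5, 0), (4, 3, 1), (4, 5, 2), (5, 2, 1), (7, 5, 4)]


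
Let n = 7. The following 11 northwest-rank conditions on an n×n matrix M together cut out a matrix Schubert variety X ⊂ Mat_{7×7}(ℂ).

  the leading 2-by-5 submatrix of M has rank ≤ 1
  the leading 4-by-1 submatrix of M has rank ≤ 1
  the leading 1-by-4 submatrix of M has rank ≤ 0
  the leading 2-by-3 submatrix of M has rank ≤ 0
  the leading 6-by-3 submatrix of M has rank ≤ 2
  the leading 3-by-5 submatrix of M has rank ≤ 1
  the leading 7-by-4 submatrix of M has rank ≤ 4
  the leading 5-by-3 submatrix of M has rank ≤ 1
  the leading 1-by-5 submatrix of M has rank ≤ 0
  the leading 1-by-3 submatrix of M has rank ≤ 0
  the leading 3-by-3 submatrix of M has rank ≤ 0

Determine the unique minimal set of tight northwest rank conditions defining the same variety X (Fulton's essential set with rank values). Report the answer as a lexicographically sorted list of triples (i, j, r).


Recovering R(i,j) via the rank-extension bound from the 11 conditions:

  row 1: 0, 0, 0, 0, 0, 1, 1
  row 2: 0, 0, 0, 1, 1, 2, 2
  row 3: 0, 0, 0, 1, 1, 2, 3
  row 4: 1, 1, 1, 2, 2, 3, 4
  row 5: 1, 1, 1, 2, 3, 4, 5
  row 6: 1, 2, 2, 3, 4, 5, 6
  row 7: 1, 2, 3, 4, 5, 6, 7

second differences of R give the permutation w = (6, 4, 7, 1, 5, 2, 3).

Rothe diagram D(w) (14 cells), 4 SE-corners (essential conditions):

[(1, 5, 0), (3, 3, 0), (3, 5, 1), (5, 3, 1)]


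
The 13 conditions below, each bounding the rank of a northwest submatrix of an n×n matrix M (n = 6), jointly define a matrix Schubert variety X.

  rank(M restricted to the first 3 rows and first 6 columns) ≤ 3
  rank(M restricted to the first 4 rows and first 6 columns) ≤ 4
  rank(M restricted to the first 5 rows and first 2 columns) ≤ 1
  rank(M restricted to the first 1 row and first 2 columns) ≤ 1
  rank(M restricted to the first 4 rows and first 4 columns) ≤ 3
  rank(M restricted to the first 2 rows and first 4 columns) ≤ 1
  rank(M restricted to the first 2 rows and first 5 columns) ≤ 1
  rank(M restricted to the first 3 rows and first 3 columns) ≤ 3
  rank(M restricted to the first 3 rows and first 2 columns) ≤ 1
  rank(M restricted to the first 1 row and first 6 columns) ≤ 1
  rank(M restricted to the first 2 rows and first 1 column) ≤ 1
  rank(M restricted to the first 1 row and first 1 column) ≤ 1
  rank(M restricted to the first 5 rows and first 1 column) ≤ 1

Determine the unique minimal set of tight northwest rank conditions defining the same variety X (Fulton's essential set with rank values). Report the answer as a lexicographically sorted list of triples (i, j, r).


Rank table r_w(6×6) implied by the 13 constraints:

  row 1: 1, 1, 1, 1, 1, 1
  row 2: 1, 1, 1, 1, 1, 2
  row 3: 1, 1, 2, 2, 2, 3
  row 4: 1, 1, 2, 3, 3, 4
  row 5: 1, 1, 2, 3, 4, 5
  row 6: 1, 2, 3, 4, 5, 6

so w = (1, 6, 3, 4, 5, 2).

ℓ(w)=7; the 2 essential cells (i,j,r):

[(2, 5, 1), (5, 2, 1)]


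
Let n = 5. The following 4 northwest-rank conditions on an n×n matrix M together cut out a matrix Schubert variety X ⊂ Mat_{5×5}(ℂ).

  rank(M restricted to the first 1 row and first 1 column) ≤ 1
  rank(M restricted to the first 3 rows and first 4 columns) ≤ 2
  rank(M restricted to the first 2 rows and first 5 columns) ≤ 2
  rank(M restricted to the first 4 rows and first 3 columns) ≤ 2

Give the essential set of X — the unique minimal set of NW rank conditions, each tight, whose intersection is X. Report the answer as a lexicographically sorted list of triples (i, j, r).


Rank table r_w(5×5) implied by the 4 constraints:

  R[1]: 1  1  1  1  1
  R[2]: 1  2  2  2  2
  R[3]: 1  2  2  2  3
  R[4]: 1  2  2  3  4
  R[5]: 1  2  3  4  5

so w = (1, 2, 5, 4, 3).

2 SE-corners of the 3-cell Rothe diagram give Ess(w):

[(3, 4, 2), (4, 3, 2)]
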